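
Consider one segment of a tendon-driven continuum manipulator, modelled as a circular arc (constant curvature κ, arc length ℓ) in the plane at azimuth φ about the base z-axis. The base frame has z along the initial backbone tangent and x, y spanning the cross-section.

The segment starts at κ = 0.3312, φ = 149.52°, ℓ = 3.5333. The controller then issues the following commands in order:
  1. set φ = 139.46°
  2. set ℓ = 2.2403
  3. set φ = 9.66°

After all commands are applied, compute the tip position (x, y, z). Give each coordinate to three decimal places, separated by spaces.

0.782 0.133 2.040

initial: κ=0.3312, φ=149.52°, ℓ=3.5333
cmd 1: set φ=139.46° → (κ,φ,ℓ)=(0.3312,139.46°,3.5333) → tip=(-1.3998,1.1972,2.7803)
cmd 2: set ℓ=2.2403 → (κ,φ,ℓ)=(0.3312,139.46°,2.2403) → tip=(-0.6032,0.5159,2.0403)
cmd 3: set φ=9.66° → (κ,φ,ℓ)=(0.3312,9.66°,2.2403) → tip=(0.7824,0.1332,2.0403)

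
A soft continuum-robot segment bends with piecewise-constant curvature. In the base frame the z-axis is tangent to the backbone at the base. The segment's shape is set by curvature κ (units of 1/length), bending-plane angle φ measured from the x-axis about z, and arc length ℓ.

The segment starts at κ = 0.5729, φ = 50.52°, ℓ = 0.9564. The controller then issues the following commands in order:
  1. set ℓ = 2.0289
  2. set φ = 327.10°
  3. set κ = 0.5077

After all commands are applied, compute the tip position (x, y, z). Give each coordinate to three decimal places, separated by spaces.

0.802 -0.519 1.689

initial: κ=0.5729, φ=50.52°, ℓ=0.9564
cmd 1: set ℓ=2.0289 → (κ,φ,ℓ)=(0.5729,50.52°,2.0289) → tip=(0.6690,0.8122,1.6019)
cmd 2: set φ=327.10° → (κ,φ,ℓ)=(0.5729,327.10°,2.0289) → tip=(0.8835,-0.5715,1.6019)
cmd 3: set κ=0.5077 → (κ,φ,ℓ)=(0.5077,327.10°,2.0289) → tip=(0.8025,-0.5191,1.6887)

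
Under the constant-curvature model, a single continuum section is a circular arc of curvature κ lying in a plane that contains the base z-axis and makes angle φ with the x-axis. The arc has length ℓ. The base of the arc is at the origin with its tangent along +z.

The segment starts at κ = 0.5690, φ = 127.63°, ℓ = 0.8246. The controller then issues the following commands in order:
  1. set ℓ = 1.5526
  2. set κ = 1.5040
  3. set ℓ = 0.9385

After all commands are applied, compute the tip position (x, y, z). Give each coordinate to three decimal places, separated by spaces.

initial: κ=0.5690, φ=127.63°, ℓ=0.8246
cmd 1: set ℓ=1.5526 → (κ,φ,ℓ)=(0.5690,127.63°,1.5526) → tip=(-0.3922,0.5087,1.3584)
cmd 2: set κ=1.5040 → (κ,φ,ℓ)=(1.5040,127.63°,1.5526) → tip=(-0.6869,0.8910,0.4800)
cmd 3: set ℓ=0.9385 → (κ,φ,ℓ)=(1.5040,127.63°,0.9385) → tip=(-0.3416,0.4431,0.6565)

-0.342 0.443 0.656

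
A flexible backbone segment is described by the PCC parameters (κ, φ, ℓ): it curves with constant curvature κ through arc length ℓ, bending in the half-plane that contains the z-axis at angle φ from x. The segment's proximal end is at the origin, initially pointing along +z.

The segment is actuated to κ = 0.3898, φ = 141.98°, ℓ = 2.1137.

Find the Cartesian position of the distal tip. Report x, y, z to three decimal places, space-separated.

-0.648 0.507 1.883

θ = κ·ℓ = 0.3898 × 2.1137 = 0.82392 rad
ρ = (1 − cos θ)/κ = (1 − 0.67935)/0.3898 = 0.82260
z = sin θ / κ = 0.73381/0.3898 = 1.88254
x = ρ cos φ = 0.82260 × cos(141.98°) = -0.64804
y = ρ sin φ = 0.82260 × sin(141.98°) = 0.50667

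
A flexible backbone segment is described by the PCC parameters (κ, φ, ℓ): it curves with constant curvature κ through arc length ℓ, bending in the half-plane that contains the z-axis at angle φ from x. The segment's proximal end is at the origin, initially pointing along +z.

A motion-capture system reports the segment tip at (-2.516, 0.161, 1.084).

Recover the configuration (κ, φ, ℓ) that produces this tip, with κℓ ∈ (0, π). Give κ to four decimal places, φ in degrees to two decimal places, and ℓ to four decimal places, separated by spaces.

ρ = √(x²+y²) = √(-2.516² + 0.161²) = 2.52115
φ = atan2(y, x) mod 360° = atan2(0.161, -2.516) = 176.3386°
|p|² = ρ² + z² = 2.52115² + 1.084² = 7.53123
κ = 2ρ / |p|² = 2×2.52115 / 7.53123 = 0.66952
θ = 2·atan2(ρ, z) = 2·atan2(2.52115, 1.084) = 2.32946 rad
ℓ = θ/κ = 2.32946/0.66952 = 3.47931

0.6695 176.34 3.4793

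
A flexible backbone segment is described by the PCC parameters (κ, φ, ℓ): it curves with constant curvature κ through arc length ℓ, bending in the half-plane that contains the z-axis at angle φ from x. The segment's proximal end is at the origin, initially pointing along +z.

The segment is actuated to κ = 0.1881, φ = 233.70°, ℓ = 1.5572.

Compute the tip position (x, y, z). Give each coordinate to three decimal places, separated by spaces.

θ = κ·ℓ = 0.1881 × 1.5572 = 0.29291 rad
ρ = (1 − cos θ)/κ = (1 − 0.95741)/0.1881 = 0.22643
z = sin θ / κ = 0.28874/0.1881 = 1.53503
x = ρ cos φ = 0.22643 × cos(233.70°) = -0.13405
y = ρ sin φ = 0.22643 × sin(233.70°) = -0.18249

-0.134 -0.182 1.535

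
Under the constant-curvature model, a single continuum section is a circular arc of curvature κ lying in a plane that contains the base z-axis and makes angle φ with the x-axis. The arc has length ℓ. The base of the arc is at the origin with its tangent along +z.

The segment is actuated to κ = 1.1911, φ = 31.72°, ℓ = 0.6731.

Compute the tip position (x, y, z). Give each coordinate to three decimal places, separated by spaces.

θ = κ·ℓ = 1.1911 × 0.6731 = 0.80173 rad
ρ = (1 − cos θ)/κ = (1 − 0.69547)/1.1911 = 0.25568
z = sin θ / κ = 0.71856/1.1911 = 0.60327
x = ρ cos φ = 0.25568 × cos(31.72°) = 0.21748
y = ρ sin φ = 0.25568 × sin(31.72°) = 0.13443

0.217 0.134 0.603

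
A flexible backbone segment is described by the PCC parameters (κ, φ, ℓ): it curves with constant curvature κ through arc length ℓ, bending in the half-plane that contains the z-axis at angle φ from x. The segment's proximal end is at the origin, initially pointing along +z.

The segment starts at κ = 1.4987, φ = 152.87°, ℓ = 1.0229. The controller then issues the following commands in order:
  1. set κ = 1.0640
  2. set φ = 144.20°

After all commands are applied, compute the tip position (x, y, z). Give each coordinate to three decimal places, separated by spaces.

initial: κ=1.4987, φ=152.87°, ℓ=1.0229
cmd 1: set κ=1.0640 → (κ,φ,ℓ)=(1.0640,152.87°,1.0229) → tip=(-0.4484,0.2297,0.8326)
cmd 2: set φ=144.20° → (κ,φ,ℓ)=(1.0640,144.20°,1.0229) → tip=(-0.4086,0.2947,0.8326)

-0.409 0.295 0.833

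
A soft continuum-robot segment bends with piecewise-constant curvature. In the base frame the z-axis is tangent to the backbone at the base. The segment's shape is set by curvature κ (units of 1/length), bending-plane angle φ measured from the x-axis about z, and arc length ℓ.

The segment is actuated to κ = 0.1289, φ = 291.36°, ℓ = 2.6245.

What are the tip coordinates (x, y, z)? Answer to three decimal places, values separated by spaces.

θ = κ·ℓ = 0.1289 × 2.6245 = 0.33830 rad
ρ = (1 − cos θ)/κ = (1 − 0.94332)/0.1289 = 0.43971
z = sin θ / κ = 0.33188/0.1289 = 2.57473
x = ρ cos φ = 0.43971 × cos(291.36°) = 0.16016
y = ρ sin φ = 0.43971 × sin(291.36°) = -0.40951

0.160 -0.410 2.575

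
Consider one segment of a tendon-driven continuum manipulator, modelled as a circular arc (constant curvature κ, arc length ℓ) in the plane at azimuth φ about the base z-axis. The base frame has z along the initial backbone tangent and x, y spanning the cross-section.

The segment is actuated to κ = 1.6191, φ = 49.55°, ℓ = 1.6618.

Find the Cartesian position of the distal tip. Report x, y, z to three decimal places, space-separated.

0.761 0.893 0.269

θ = κ·ℓ = 1.6191 × 1.6618 = 2.69062 rad
ρ = (1 − cos θ)/κ = (1 − -0.90002)/1.6191 = 1.17351
z = sin θ / κ = 0.43584/1.6191 = 0.26919
x = ρ cos φ = 1.17351 × cos(49.55°) = 0.76135
y = ρ sin φ = 1.17351 × sin(49.55°) = 0.89301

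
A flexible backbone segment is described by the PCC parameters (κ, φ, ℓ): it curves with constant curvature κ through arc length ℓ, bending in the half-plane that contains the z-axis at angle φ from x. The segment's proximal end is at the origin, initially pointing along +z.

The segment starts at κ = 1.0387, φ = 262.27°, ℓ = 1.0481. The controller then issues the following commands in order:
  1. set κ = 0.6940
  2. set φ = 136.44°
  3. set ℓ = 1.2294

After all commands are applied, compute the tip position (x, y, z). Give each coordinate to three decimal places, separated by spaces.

-0.358 0.340 1.086

initial: κ=1.0387, φ=262.27°, ℓ=1.0481
cmd 1: set κ=0.6940 → (κ,φ,ℓ)=(0.6940,262.27°,1.0481) → tip=(-0.0491,-0.3614,0.9581)
cmd 2: set φ=136.44° → (κ,φ,ℓ)=(0.6940,136.44°,1.0481) → tip=(-0.2643,0.2513,0.9581)
cmd 3: set ℓ=1.2294 → (κ,φ,ℓ)=(0.6940,136.44°,1.2294) → tip=(-0.3576,0.3400,1.0856)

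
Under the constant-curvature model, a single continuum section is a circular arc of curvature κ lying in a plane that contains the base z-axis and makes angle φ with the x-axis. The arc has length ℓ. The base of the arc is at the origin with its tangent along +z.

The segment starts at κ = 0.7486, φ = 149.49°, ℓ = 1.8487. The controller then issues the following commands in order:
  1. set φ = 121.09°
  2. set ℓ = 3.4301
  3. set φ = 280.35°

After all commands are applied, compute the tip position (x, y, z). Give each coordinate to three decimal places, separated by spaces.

0.442 -2.418 0.725

initial: κ=0.7486, φ=149.49°, ℓ=1.8487
cmd 1: set φ=121.09° → (κ,φ,ℓ)=(0.7486,121.09°,1.8487) → tip=(-0.5617,0.9314,1.3126)
cmd 2: set ℓ=3.4301 → (κ,φ,ℓ)=(0.7486,121.09°,3.4301) → tip=(-1.2691,2.1047,0.7251)
cmd 3: set φ=280.35° → (κ,φ,ℓ)=(0.7486,280.35°,3.4301) → tip=(0.4416,-2.4177,0.7251)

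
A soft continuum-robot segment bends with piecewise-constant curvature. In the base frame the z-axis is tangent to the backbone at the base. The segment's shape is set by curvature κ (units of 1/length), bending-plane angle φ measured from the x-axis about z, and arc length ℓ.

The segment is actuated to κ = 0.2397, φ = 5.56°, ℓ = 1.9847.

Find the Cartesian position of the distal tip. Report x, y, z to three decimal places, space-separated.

θ = κ·ℓ = 0.2397 × 1.9847 = 0.47573 rad
ρ = (1 − cos θ)/κ = (1 − 0.88896)/0.2397 = 0.46326
z = sin θ / κ = 0.45799/0.2397 = 1.91068
x = ρ cos φ = 0.46326 × cos(5.56°) = 0.46108
y = ρ sin φ = 0.46326 × sin(5.56°) = 0.04488

0.461 0.045 1.911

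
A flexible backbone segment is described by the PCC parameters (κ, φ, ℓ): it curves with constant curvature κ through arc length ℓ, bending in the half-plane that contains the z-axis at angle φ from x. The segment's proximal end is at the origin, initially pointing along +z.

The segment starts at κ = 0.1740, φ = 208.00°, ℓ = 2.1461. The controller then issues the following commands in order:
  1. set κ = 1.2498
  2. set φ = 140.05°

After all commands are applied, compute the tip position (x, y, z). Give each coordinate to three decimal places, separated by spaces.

initial: κ=0.1740, φ=208.00°, ℓ=2.1461
cmd 1: set κ=1.2498 → (κ,φ,ℓ)=(1.2498,208.00°,2.1461) → tip=(-1.3397,-0.7123,0.3548)
cmd 2: set φ=140.05° → (κ,φ,ℓ)=(1.2498,140.05°,2.1461) → tip=(-1.1632,0.9743,0.3548)

-1.163 0.974 0.355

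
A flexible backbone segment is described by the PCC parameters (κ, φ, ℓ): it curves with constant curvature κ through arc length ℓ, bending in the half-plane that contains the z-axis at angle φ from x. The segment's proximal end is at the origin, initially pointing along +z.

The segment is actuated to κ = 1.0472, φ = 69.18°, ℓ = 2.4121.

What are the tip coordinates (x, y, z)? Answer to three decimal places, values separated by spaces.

0.617 1.621 0.551

θ = κ·ℓ = 1.0472 × 2.4121 = 2.52595 rad
ρ = (1 − cos θ)/κ = (1 − -0.81640)/1.0472 = 1.73453
z = sin θ / κ = 0.57748/1.0472 = 0.55145
x = ρ cos φ = 1.73453 × cos(69.18°) = 0.61651
y = ρ sin φ = 1.73453 × sin(69.18°) = 1.62127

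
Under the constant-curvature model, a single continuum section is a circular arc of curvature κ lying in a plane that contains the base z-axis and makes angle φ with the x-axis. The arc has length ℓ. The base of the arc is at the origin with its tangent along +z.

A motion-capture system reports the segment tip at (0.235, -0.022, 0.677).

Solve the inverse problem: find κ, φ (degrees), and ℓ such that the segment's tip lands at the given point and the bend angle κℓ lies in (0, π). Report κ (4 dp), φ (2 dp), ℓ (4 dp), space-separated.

0.9183 354.65 0.7306

ρ = √(x²+y²) = √(0.235² + -0.022²) = 0.23603
φ = atan2(y, x) mod 360° = atan2(-0.022, 0.235) = 354.6517°
|p|² = ρ² + z² = 0.23603² + 0.677² = 0.51404
κ = 2ρ / |p|² = 2×0.23603 / 0.51404 = 0.91833
θ = 2·atan2(ρ, z) = 2·atan2(0.23603, 0.677) = 0.67092 rad
ℓ = θ/κ = 0.67092/0.91833 = 0.73059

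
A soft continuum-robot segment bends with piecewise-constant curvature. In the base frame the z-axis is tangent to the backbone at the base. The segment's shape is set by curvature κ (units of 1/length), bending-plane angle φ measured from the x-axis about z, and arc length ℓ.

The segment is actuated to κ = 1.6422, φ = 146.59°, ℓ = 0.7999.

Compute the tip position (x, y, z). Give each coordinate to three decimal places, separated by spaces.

θ = κ·ℓ = 1.6422 × 0.7999 = 1.31360 rad
ρ = (1 − cos θ)/κ = (1 − 0.25437)/1.6422 = 0.45404
z = sin θ / κ = 0.96711/1.6422 = 0.58891
x = ρ cos φ = 0.45404 × cos(146.59°) = -0.37901
y = ρ sin φ = 0.45404 × sin(146.59°) = 0.25001

-0.379 0.250 0.589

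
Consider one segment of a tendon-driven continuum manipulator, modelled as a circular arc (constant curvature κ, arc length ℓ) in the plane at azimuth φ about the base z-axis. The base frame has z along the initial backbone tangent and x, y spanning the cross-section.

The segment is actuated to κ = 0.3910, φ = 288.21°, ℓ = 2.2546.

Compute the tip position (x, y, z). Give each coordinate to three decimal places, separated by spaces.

0.291 -0.884 1.974

θ = κ·ℓ = 0.3910 × 2.2546 = 0.88155 rad
ρ = (1 − cos θ)/κ = (1 − 0.63596)/0.3910 = 0.93106
z = sin θ / κ = 0.77172/0.3910 = 1.97372
x = ρ cos φ = 0.93106 × cos(288.21°) = 0.29096
y = ρ sin φ = 0.93106 × sin(288.21°) = -0.88443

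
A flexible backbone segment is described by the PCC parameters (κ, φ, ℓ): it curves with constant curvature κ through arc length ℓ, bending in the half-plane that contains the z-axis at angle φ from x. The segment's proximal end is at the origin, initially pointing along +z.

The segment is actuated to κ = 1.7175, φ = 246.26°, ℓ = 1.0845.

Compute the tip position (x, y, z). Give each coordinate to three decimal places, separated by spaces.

-0.302 -0.686 0.558

θ = κ·ℓ = 1.7175 × 1.0845 = 1.86263 rad
ρ = (1 − cos θ)/κ = (1 − -0.28771)/1.7175 = 0.74976
z = sin θ / κ = 0.95772/1.7175 = 0.55762
x = ρ cos φ = 0.74976 × cos(246.26°) = -0.30184
y = ρ sin φ = 0.74976 × sin(246.26°) = -0.68631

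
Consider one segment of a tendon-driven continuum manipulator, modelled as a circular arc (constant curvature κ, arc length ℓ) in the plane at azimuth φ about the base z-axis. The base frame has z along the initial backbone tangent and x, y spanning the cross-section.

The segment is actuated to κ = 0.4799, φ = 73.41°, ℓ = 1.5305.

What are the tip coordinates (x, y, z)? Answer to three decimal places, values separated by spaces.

θ = κ·ℓ = 0.4799 × 1.5305 = 0.73449 rad
ρ = (1 − cos θ)/κ = (1 − 0.74217)/0.4799 = 0.53725
z = sin θ / κ = 0.67021/0.4799 = 1.39655
x = ρ cos φ = 0.53725 × cos(73.41°) = 0.15340
y = ρ sin φ = 0.53725 × sin(73.41°) = 0.51488

0.153 0.515 1.397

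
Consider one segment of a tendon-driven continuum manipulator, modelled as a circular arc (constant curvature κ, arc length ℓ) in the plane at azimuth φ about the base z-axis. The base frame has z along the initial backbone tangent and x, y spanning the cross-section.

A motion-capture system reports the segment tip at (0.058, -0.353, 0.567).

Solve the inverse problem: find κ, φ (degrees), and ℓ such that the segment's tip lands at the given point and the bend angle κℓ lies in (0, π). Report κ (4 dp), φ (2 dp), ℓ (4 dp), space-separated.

1.5918 279.33 0.7072

ρ = √(x²+y²) = √(0.058² + -0.353²) = 0.35773
φ = atan2(y, x) mod 360° = atan2(-0.353, 0.058) = 279.3307°
|p|² = ρ² + z² = 0.35773² + 0.567² = 0.44946
κ = 2ρ / |p|² = 2×0.35773 / 0.44946 = 1.59183
θ = 2·atan2(ρ, z) = 2·atan2(0.35773, 0.567) = 1.12569 rad
ℓ = θ/κ = 1.12569/1.59183 = 0.70717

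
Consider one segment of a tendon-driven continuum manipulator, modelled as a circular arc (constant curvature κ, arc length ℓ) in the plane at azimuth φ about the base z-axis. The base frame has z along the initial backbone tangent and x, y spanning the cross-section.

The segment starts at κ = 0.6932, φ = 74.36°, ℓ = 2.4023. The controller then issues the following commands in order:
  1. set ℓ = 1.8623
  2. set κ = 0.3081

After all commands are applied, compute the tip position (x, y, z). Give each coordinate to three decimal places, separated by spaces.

initial: κ=0.6932, φ=74.36°, ℓ=2.4023
cmd 1: set ℓ=1.8623 → (κ,φ,ℓ)=(0.6932,74.36°,1.8623) → tip=(0.2815,1.0055,1.3865)
cmd 2: set κ=0.3081 → (κ,φ,ℓ)=(0.3081,74.36°,1.8623) → tip=(0.1401,0.5005,1.7618)

0.140 0.501 1.762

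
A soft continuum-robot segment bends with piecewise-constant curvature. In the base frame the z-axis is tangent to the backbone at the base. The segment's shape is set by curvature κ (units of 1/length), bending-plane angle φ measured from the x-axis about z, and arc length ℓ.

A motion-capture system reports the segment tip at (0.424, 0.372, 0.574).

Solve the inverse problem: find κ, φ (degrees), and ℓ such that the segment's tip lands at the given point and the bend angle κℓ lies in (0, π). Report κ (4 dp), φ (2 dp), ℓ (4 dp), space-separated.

1.7419 41.26 0.8917

ρ = √(x²+y²) = √(0.424² + 0.372²) = 0.56406
φ = atan2(y, x) mod 360° = atan2(0.372, 0.424) = 41.2624°
|p|² = ρ² + z² = 0.56406² + 0.574² = 0.64764
κ = 2ρ / |p|² = 2×0.56406 / 0.64764 = 1.74189
θ = 2·atan2(ρ, z) = 2·atan2(0.56406, 0.574) = 1.55332 rad
ℓ = θ/κ = 1.55332/1.74189 = 0.89174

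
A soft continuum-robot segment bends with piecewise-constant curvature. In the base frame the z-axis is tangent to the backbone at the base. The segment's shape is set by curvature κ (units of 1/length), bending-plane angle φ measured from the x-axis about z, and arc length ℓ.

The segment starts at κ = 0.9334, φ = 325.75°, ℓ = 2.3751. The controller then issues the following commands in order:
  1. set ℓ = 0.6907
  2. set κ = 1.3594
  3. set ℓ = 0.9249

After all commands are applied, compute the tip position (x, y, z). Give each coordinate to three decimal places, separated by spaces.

0.421 -0.286 0.700

initial: κ=0.9334, φ=325.75°, ℓ=2.3751
cmd 1: set ℓ=0.6907 → (κ,φ,ℓ)=(0.9334,325.75°,0.6907) → tip=(0.1778,-0.1210,0.6438)
cmd 2: set κ=1.3594 → (κ,φ,ℓ)=(1.3594,325.75°,0.6907) → tip=(0.2489,-0.1695,0.5936)
cmd 3: set ℓ=0.9249 → (κ,φ,ℓ)=(1.3594,325.75°,0.9249) → tip=(0.4205,-0.2863,0.6998)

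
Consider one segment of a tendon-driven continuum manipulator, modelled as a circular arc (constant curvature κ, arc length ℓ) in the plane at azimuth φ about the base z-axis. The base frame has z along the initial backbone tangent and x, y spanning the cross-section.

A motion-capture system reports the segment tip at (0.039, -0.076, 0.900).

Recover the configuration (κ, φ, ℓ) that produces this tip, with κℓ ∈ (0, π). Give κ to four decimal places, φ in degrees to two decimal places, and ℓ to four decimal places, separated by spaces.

ρ = √(x²+y²) = √(0.039² + -0.076²) = 0.08542
φ = atan2(y, x) mod 360° = atan2(-0.076, 0.039) = 297.1650°
|p|² = ρ² + z² = 0.08542² + 0.900² = 0.81730
κ = 2ρ / |p|² = 2×0.08542 / 0.81730 = 0.20904
θ = 2·atan2(ρ, z) = 2·atan2(0.08542, 0.900) = 0.18926 rad
ℓ = θ/κ = 0.18926/0.20904 = 0.90540

0.2090 297.16 0.9054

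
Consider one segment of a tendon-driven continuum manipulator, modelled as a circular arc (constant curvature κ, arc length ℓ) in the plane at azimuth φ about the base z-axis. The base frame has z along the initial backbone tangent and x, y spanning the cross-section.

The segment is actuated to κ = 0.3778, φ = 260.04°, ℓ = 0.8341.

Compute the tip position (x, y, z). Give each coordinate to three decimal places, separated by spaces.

-0.023 -0.128 0.820

θ = κ·ℓ = 0.3778 × 0.8341 = 0.31512 rad
ρ = (1 − cos θ)/κ = (1 − 0.95076)/0.3778 = 0.13034
z = sin θ / κ = 0.30993/0.3778 = 0.82036
x = ρ cos φ = 0.13034 × cos(260.04°) = -0.02254
y = ρ sin φ = 0.13034 × sin(260.04°) = -0.12837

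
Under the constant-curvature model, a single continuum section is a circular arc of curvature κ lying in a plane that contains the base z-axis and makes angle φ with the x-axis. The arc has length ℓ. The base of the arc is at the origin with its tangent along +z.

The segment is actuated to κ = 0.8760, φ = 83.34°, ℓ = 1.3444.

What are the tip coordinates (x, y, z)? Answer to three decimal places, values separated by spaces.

0.082 0.700 1.054

θ = κ·ℓ = 0.8760 × 1.3444 = 1.17769 rad
ρ = (1 − cos θ)/κ = (1 − 0.38306)/0.8760 = 0.70427
z = sin θ / κ = 0.92373/0.8760 = 1.05448
x = ρ cos φ = 0.70427 × cos(83.34°) = 0.08168
y = ρ sin φ = 0.70427 × sin(83.34°) = 0.69952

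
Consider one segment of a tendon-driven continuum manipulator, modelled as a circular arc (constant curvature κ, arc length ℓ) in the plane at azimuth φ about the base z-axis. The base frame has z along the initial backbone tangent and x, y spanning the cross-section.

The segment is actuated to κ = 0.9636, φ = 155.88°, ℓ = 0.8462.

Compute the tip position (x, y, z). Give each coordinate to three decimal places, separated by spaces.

-0.298 0.133 0.755

θ = κ·ℓ = 0.9636 × 0.8462 = 0.81540 rad
ρ = (1 − cos θ)/κ = (1 − 0.68558)/0.9636 = 0.32630
z = sin θ / κ = 0.72800/0.9636 = 0.75550
x = ρ cos φ = 0.32630 × cos(155.88°) = -0.29781
y = ρ sin φ = 0.32630 × sin(155.88°) = 0.13334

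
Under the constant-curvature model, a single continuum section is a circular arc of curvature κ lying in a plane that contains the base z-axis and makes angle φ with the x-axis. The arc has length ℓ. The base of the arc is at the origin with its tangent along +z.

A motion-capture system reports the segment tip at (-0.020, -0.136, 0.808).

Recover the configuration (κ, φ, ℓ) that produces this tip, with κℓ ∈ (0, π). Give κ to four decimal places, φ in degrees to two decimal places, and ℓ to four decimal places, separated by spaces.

ρ = √(x²+y²) = √(-0.020² + -0.136²) = 0.13746
φ = atan2(y, x) mod 360° = atan2(-0.136, -0.020) = 261.6341°
|p|² = ρ² + z² = 0.13746² + 0.808² = 0.67176
κ = 2ρ / |p|² = 2×0.13746 / 0.67176 = 0.40926
θ = 2·atan2(ρ, z) = 2·atan2(0.13746, 0.808) = 0.33703 rad
ℓ = θ/κ = 0.33703/0.40926 = 0.82350

0.4093 261.63 0.8235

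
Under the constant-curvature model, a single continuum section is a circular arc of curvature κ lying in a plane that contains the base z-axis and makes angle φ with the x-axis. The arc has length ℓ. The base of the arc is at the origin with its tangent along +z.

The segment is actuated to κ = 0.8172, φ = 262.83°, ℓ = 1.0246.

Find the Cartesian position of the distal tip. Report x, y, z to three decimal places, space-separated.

-0.050 -0.401 0.909

θ = κ·ℓ = 0.8172 × 1.0246 = 0.83730 rad
ρ = (1 − cos θ)/κ = (1 − 0.66947)/0.8172 = 0.40447
z = sin θ / κ = 0.74284/0.8172 = 0.90901
x = ρ cos φ = 0.40447 × cos(262.83°) = -0.05048
y = ρ sin φ = 0.40447 × sin(262.83°) = -0.40131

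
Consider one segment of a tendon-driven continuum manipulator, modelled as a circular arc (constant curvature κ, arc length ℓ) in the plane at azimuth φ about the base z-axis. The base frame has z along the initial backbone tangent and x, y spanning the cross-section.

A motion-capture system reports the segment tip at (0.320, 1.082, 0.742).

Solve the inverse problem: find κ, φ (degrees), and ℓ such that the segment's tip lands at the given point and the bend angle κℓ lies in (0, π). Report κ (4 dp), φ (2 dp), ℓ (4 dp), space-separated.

ρ = √(x²+y²) = √(0.320² + 1.082²) = 1.12833
φ = atan2(y, x) mod 360° = atan2(1.082, 0.320) = 73.5245°
|p|² = ρ² + z² = 1.12833² + 0.742² = 1.82369
κ = 2ρ / |p|² = 2×1.12833 / 1.82369 = 1.23741
θ = 2·atan2(ρ, z) = 2·atan2(1.12833, 0.742) = 1.97818 rad
ℓ = θ/κ = 1.97818/1.23741 = 1.59864

1.2374 73.52 1.5986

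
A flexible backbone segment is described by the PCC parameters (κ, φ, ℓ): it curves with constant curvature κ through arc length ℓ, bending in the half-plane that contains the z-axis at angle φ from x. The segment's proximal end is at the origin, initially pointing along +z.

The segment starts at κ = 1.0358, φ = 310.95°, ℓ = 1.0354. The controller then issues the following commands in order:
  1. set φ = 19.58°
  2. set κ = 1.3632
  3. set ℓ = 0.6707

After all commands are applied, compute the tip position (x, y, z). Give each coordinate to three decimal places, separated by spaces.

0.269 0.096 0.581

initial: κ=1.0358, φ=310.95°, ℓ=1.0354
cmd 1: set φ=19.58° → (κ,φ,ℓ)=(1.0358,19.58°,1.0354) → tip=(0.4749,0.1689,0.8480)
cmd 2: set κ=1.3632 → (κ,φ,ℓ)=(1.3632,19.58°,1.0354) → tip=(0.5815,0.2068,0.7243)
cmd 3: set ℓ=0.6707 → (κ,φ,ℓ)=(1.3632,19.58°,0.6707) → tip=(0.2693,0.0958,0.5811)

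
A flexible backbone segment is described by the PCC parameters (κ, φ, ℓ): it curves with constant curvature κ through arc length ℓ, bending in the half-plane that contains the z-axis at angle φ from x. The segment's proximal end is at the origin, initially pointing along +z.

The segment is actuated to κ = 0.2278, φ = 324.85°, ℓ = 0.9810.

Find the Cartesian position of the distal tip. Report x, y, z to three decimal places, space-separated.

0.089 -0.063 0.973

θ = κ·ℓ = 0.2278 × 0.9810 = 0.22347 rad
ρ = (1 − cos θ)/κ = (1 − 0.97513)/0.2278 = 0.10916
z = sin θ / κ = 0.22162/0.2278 = 0.97286
x = ρ cos φ = 0.10916 × cos(324.85°) = 0.08925
y = ρ sin φ = 0.10916 × sin(324.85°) = -0.06284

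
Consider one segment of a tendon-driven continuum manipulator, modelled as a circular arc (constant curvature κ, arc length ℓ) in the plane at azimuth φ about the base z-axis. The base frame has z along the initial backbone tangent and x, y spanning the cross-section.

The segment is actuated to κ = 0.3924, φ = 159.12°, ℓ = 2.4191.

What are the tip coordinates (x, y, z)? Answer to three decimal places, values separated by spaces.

-0.995 0.379 2.072

θ = κ·ℓ = 0.3924 × 2.4191 = 0.94925 rad
ρ = (1 − cos θ)/κ = (1 − 0.58229)/0.3924 = 1.06450
z = sin θ / κ = 0.81298/0.3924 = 2.07182
x = ρ cos φ = 1.06450 × cos(159.12°) = -0.99460
y = ρ sin φ = 1.06450 × sin(159.12°) = 0.37940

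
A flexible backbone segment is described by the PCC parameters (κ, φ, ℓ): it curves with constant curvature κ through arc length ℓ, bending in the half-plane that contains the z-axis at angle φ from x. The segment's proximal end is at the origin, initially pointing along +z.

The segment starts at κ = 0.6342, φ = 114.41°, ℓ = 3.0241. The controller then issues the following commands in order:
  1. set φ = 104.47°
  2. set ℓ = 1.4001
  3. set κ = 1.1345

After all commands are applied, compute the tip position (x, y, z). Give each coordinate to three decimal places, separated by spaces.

initial: κ=0.6342, φ=114.41°, ℓ=3.0241
cmd 1: set φ=104.47° → (κ,φ,ℓ)=(0.6342,104.47°,3.0241) → tip=(-0.5280,2.0461,1.4828)
cmd 2: set ℓ=1.4001 → (κ,φ,ℓ)=(0.6342,104.47°,1.4001) → tip=(-0.1454,0.5634,1.2232)
cmd 3: set κ=1.1345 → (κ,φ,ℓ)=(1.1345,104.47°,1.4001) → tip=(-0.2241,0.8685,0.8813)

-0.224 0.869 0.881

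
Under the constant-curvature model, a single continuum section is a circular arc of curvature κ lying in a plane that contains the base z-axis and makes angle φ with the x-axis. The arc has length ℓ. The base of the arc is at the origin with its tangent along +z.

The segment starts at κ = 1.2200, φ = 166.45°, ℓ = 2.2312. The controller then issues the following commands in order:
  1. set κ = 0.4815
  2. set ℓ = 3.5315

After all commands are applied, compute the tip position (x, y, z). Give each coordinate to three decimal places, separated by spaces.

initial: κ=1.2200, φ=166.45°, ℓ=2.2312
cmd 1: set κ=0.4815 → (κ,φ,ℓ)=(0.4815,166.45°,2.2312) → tip=(-1.0573,0.2548,1.8261)
cmd 2: set ℓ=3.5315 → (κ,φ,ℓ)=(0.4815,166.45°,3.5315) → tip=(-2.2800,0.5495,2.0594)

-2.280 0.549 2.059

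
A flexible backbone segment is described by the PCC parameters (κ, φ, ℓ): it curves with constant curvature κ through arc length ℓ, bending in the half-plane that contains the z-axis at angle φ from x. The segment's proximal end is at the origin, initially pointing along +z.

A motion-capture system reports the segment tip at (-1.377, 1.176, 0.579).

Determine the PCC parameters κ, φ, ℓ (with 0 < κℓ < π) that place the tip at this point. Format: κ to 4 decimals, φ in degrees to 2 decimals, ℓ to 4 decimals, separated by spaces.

1.0020 139.50 2.5176

ρ = √(x²+y²) = √(-1.377² + 1.176²) = 1.81083
φ = atan2(y, x) mod 360° = atan2(1.176, -1.377) = 139.5017°
|p|² = ρ² + z² = 1.81083² + 0.579² = 3.61435
κ = 2ρ / |p|² = 2×1.81083 / 3.61435 = 1.00202
θ = 2·atan2(ρ, z) = 2·atan2(1.81083, 0.579) = 2.52265 rad
ℓ = θ/κ = 2.52265/1.00202 = 2.51756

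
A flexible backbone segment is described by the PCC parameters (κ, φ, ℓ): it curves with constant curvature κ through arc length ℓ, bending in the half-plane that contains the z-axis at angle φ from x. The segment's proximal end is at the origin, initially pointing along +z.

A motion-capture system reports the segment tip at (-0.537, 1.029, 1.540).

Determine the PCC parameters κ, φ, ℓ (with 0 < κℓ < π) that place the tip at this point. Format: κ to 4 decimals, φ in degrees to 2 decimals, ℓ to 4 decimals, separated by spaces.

0.6242 117.56 2.0693

ρ = √(x²+y²) = √(-0.537² + 1.029²) = 1.16069
φ = atan2(y, x) mod 360° = atan2(1.029, -0.537) = 117.5585°
|p|² = ρ² + z² = 1.16069² + 1.540² = 3.71881
κ = 2ρ / |p|² = 2×1.16069 / 3.71881 = 0.62423
θ = 2·atan2(ρ, z) = 2·atan2(1.16069, 1.540) = 1.29173 rad
ℓ = θ/κ = 1.29173/0.62423 = 2.06932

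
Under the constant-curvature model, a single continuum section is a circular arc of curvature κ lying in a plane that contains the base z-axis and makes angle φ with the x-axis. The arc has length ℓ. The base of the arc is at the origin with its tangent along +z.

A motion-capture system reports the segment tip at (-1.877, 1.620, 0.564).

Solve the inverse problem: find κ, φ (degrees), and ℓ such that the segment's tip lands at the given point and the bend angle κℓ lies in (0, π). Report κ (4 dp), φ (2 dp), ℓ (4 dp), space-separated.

ρ = √(x²+y²) = √(-1.877² + 1.620²) = 2.47942
φ = atan2(y, x) mod 360° = atan2(1.620, -1.877) = 139.2032°
|p|² = ρ² + z² = 2.47942² + 0.564² = 6.46562
κ = 2ρ / |p|² = 2×2.47942 / 6.46562 = 0.76695
θ = 2·atan2(ρ, z) = 2·atan2(2.47942, 0.564) = 2.69426 rad
ℓ = θ/κ = 2.69426/0.76695 = 3.51293

0.7670 139.20 3.5129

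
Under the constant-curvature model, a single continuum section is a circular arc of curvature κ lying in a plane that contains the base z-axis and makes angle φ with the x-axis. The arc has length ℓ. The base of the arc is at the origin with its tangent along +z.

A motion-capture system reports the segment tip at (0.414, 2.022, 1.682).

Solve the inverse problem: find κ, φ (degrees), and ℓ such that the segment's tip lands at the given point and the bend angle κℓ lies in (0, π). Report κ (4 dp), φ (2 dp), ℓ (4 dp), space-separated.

0.5823 78.43 3.0466

ρ = √(x²+y²) = √(0.414² + 2.022²) = 2.06395
φ = atan2(y, x) mod 360° = atan2(2.022, 0.414) = 78.4287°
|p|² = ρ² + z² = 2.06395² + 1.682² = 7.08900
κ = 2ρ / |p|² = 2×2.06395 / 7.08900 = 0.58230
θ = 2·atan2(ρ, z) = 2·atan2(2.06395, 1.682) = 1.77402 rad
ℓ = θ/κ = 1.77402/0.58230 = 3.04660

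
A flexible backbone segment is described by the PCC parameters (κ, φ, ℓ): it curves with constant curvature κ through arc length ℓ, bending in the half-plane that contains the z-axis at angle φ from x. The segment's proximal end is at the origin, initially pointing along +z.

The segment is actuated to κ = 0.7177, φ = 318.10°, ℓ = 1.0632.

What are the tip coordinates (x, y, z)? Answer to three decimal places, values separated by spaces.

θ = κ·ℓ = 0.7177 × 1.0632 = 0.76306 rad
ρ = (1 − cos θ)/κ = (1 − 0.72273)/0.7177 = 0.38634
z = sin θ / κ = 0.69114/0.7177 = 0.96299
x = ρ cos φ = 0.38634 × cos(318.10°) = 0.28756
y = ρ sin φ = 0.38634 × sin(318.10°) = -0.25801

0.288 -0.258 0.963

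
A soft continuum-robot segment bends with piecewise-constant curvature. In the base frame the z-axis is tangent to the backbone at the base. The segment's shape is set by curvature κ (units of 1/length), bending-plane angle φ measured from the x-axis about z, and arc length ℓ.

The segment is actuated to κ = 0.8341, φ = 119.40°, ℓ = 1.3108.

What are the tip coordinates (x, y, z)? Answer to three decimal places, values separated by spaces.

-0.318 0.565 1.065

θ = κ·ℓ = 0.8341 × 1.3108 = 1.09334 rad
ρ = (1 − cos θ)/κ = (1 − 0.45952)/0.8341 = 0.64798
z = sin θ / κ = 0.88817/0.8341 = 1.06482
x = ρ cos φ = 0.64798 × cos(119.40°) = -0.31809
y = ρ sin φ = 0.64798 × sin(119.40°) = 0.56453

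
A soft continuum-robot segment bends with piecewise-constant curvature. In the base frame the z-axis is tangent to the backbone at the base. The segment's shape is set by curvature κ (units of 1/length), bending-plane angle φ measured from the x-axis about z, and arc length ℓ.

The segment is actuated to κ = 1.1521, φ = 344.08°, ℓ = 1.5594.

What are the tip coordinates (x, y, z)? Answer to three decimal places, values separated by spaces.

1.022 -0.291 0.846

θ = κ·ℓ = 1.1521 × 1.5594 = 1.79658 rad
ρ = (1 − cos θ)/κ = (1 − -0.22387)/1.1521 = 1.06230
z = sin θ / κ = 0.97462/1.1521 = 0.84595
x = ρ cos φ = 1.06230 × cos(344.08°) = 1.02156
y = ρ sin φ = 1.06230 × sin(344.08°) = -0.29138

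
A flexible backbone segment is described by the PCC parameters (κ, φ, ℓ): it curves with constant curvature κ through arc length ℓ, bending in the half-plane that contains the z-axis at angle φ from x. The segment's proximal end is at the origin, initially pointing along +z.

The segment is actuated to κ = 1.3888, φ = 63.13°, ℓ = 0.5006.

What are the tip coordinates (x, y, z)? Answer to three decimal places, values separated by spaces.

0.076 0.149 0.461

θ = κ·ℓ = 1.3888 × 0.5006 = 0.69523 rad
ρ = (1 − cos θ)/κ = (1 − 0.76790)/1.3888 = 0.16712
z = sin θ / κ = 0.64056/1.3888 = 0.46124
x = ρ cos φ = 0.16712 × cos(63.13°) = 0.07553
y = ρ sin φ = 0.16712 × sin(63.13°) = 0.14908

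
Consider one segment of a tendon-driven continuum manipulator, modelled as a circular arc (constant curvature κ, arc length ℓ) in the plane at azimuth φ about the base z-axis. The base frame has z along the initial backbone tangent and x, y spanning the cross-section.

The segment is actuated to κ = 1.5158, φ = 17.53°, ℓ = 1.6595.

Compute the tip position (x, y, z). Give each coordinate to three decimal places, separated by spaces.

1.139 0.360 0.387

θ = κ·ℓ = 1.5158 × 1.6595 = 2.51547 rad
ρ = (1 − cos θ)/κ = (1 − -0.81031)/1.5158 = 1.19429
z = sin θ / κ = 0.58601/1.5158 = 0.38660
x = ρ cos φ = 1.19429 × cos(17.53°) = 1.13883
y = ρ sin φ = 1.19429 × sin(17.53°) = 0.35973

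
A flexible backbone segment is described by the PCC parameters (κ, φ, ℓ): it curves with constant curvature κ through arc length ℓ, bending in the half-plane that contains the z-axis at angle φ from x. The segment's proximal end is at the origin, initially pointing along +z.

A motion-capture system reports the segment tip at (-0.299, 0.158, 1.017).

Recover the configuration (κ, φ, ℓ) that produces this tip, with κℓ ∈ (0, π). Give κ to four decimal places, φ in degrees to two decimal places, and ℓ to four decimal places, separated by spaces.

ρ = √(x²+y²) = √(-0.299² + 0.158²) = 0.33818
φ = atan2(y, x) mod 360° = atan2(0.158, -0.299) = 152.1468°
|p|² = ρ² + z² = 0.33818² + 1.017² = 1.14865
κ = 2ρ / |p|² = 2×0.33818 / 1.14865 = 0.58883
θ = 2·atan2(ρ, z) = 2·atan2(0.33818, 1.017) = 0.64205 rad
ℓ = θ/κ = 0.64205/0.58883 = 1.09039

0.5888 152.15 1.0904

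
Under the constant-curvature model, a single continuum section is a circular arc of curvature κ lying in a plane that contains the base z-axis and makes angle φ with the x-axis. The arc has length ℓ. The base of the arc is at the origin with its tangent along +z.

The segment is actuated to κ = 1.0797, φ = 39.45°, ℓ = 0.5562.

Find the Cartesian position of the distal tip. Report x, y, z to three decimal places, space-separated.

0.125 0.103 0.523

θ = κ·ℓ = 1.0797 × 0.5562 = 0.60053 rad
ρ = (1 − cos θ)/κ = (1 − 0.82504)/1.0797 = 0.16205
z = sin θ / κ = 0.56508/1.0797 = 0.52337
x = ρ cos φ = 0.16205 × cos(39.45°) = 0.12513
y = ρ sin φ = 0.16205 × sin(39.45°) = 0.10297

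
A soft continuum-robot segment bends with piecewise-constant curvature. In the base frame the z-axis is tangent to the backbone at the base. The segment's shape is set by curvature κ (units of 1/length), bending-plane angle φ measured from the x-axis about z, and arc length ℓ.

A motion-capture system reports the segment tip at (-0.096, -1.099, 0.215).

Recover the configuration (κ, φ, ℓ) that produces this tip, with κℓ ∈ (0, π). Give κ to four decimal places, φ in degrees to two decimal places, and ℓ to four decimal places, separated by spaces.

1.7466 265.01 1.5783

ρ = √(x²+y²) = √(-0.096² + -1.099²) = 1.10318
φ = atan2(y, x) mod 360° = atan2(-1.099, -0.096) = 265.0078°
|p|² = ρ² + z² = 1.10318² + 0.215² = 1.26324
κ = 2ρ / |p|² = 2×1.10318 / 1.26324 = 1.74659
θ = 2·atan2(ρ, z) = 2·atan2(1.10318, 0.215) = 2.75664 rad
ℓ = θ/κ = 2.75664/1.74659 = 1.57829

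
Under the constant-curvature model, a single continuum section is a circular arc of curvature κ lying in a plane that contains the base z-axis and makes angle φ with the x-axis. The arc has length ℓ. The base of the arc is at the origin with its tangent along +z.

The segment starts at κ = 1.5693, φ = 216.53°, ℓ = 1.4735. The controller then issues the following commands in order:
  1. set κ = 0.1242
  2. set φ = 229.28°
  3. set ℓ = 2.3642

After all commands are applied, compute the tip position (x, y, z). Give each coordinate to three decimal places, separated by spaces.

initial: κ=1.5693, φ=216.53°, ℓ=1.4735
cmd 1: set κ=0.1242 → (κ,φ,ℓ)=(0.1242,216.53°,1.4735) → tip=(-0.1080,-0.0800,1.4653)
cmd 2: set φ=229.28° → (κ,φ,ℓ)=(0.1242,229.28°,1.4735) → tip=(-0.0877,-0.1019,1.4653)
cmd 3: set ℓ=2.3642 → (κ,φ,ℓ)=(0.1242,229.28°,2.3642) → tip=(-0.2248,-0.2612,2.3304)

-0.225 -0.261 2.330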